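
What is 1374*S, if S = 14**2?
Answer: 269304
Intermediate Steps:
S = 196
1374*S = 1374*196 = 269304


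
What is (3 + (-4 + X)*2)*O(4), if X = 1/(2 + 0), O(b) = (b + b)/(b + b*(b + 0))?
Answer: -8/5 ≈ -1.6000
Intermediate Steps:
O(b) = 2*b/(b + b**2) (O(b) = (2*b)/(b + b*b) = (2*b)/(b + b**2) = 2*b/(b + b**2))
X = 1/2 ≈ 0.50000
(3 + (-4 + X)*2)*O(4) = (3 + (-4 + 1/2)*2)*(2/(1 + 4)) = (3 - 7/2*2)*(2/5) = (3 - 7)*(2*(1/5)) = -4*2/5 = -8/5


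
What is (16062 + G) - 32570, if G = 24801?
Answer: 8293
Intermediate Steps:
(16062 + G) - 32570 = (16062 + 24801) - 32570 = 40863 - 32570 = 8293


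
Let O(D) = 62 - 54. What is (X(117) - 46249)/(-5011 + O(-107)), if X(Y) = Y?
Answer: 46132/5003 ≈ 9.2209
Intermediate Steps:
O(D) = 8
(X(117) - 46249)/(-5011 + O(-107)) = (117 - 46249)/(-5011 + 8) = -46132/(-5003) = -46132*(-1/5003) = 46132/5003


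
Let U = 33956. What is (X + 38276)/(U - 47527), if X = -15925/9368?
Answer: -358553643/127133128 ≈ -2.8203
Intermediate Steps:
X = -15925/9368 (X = -15925*1/9368 = -15925/9368 ≈ -1.6999)
(X + 38276)/(U - 47527) = (-15925/9368 + 38276)/(33956 - 47527) = (358553643/9368)/(-13571) = (358553643/9368)*(-1/13571) = -358553643/127133128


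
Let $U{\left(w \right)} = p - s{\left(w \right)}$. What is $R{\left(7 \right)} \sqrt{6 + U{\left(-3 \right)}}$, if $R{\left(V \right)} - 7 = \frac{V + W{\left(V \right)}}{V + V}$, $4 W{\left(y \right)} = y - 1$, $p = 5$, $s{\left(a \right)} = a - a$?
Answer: $\frac{213 \sqrt{11}}{28} \approx 25.23$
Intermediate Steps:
$s{\left(a \right)} = 0$
$W{\left(y \right)} = - \frac{1}{4} + \frac{y}{4}$ ($W{\left(y \right)} = \frac{y - 1}{4} = \frac{-1 + y}{4} = - \frac{1}{4} + \frac{y}{4}$)
$U{\left(w \right)} = 5$ ($U{\left(w \right)} = 5 - 0 = 5 + 0 = 5$)
$R{\left(V \right)} = 7 + \frac{- \frac{1}{4} + \frac{5 V}{4}}{2 V}$ ($R{\left(V \right)} = 7 + \frac{V + \left(- \frac{1}{4} + \frac{V}{4}\right)}{V + V} = 7 + \frac{- \frac{1}{4} + \frac{5 V}{4}}{2 V}$)
$R{\left(7 \right)} \sqrt{6 + U{\left(-3 \right)}} = \frac{-1 + 61 \cdot 7}{8 \cdot 7} \sqrt{6 + 5} = \frac{1}{8} \cdot \frac{1}{7} \left(-1 + 427\right) \sqrt{11} = \frac{1}{8} \cdot \frac{1}{7} \cdot 426 \sqrt{11} = \frac{213 \sqrt{11}}{28}$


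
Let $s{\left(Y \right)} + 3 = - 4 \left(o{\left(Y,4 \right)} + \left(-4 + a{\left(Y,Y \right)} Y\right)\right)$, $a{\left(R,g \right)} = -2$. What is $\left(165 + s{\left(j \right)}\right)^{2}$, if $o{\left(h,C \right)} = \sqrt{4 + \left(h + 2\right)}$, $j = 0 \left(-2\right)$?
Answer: $31780 - 1424 \sqrt{6} \approx 28292.0$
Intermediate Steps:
$j = 0$
$o{\left(h,C \right)} = \sqrt{6 + h}$ ($o{\left(h,C \right)} = \sqrt{4 + \left(2 + h\right)} = \sqrt{6 + h}$)
$s{\left(Y \right)} = 13 - 4 \sqrt{6 + Y} + 8 Y$ ($s{\left(Y \right)} = -3 - 4 \left(\sqrt{6 + Y} - \left(4 + 2 Y\right)\right) = -3 - 4 \left(-4 + \sqrt{6 + Y} - 2 Y\right) = -3 + \left(16 - 4 \sqrt{6 + Y} + 8 Y\right) = 13 - 4 \sqrt{6 + Y} + 8 Y$)
$\left(165 + s{\left(j \right)}\right)^{2} = \left(165 + \left(13 - 4 \sqrt{6 + 0} + 8 \cdot 0\right)\right)^{2} = \left(165 + \left(13 - 4 \sqrt{6} + 0\right)\right)^{2} = \left(165 + \left(13 - 4 \sqrt{6}\right)\right)^{2} = \left(178 - 4 \sqrt{6}\right)^{2}$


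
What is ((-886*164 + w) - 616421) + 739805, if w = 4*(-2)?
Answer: -21928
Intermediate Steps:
w = -8
((-886*164 + w) - 616421) + 739805 = ((-886*164 - 8) - 616421) + 739805 = ((-145304 - 8) - 616421) + 739805 = (-145312 - 616421) + 739805 = -761733 + 739805 = -21928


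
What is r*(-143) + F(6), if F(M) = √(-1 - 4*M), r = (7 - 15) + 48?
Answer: -5720 + 5*I ≈ -5720.0 + 5.0*I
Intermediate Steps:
r = 40 (r = -8 + 48 = 40)
r*(-143) + F(6) = 40*(-143) + √(-1 - 4*6) = -5720 + √(-1 - 24) = -5720 + √(-25) = -5720 + 5*I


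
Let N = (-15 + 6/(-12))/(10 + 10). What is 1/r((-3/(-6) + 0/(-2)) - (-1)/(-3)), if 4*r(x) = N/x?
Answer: -80/93 ≈ -0.86022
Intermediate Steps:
N = -31/40 (N = (-15 + 6*(-1/12))/20 = (-15 - ½)*(1/20) = -31/2*1/20 = -31/40 ≈ -0.77500)
r(x) = -31/(160*x) (r(x) = (-31/(40*x))/4 = -31/(160*x))
1/r((-3/(-6) + 0/(-2)) - (-1)/(-3)) = 1/(-31/(160*((-3/(-6) + 0/(-2)) - (-1)/(-3)))) = 1/(-31/(160*((-3*(-⅙) + 0*(-½)) - (-1)*(-1)/3))) = 1/(-31/(160*((½ + 0) - 1*⅓))) = 1/(-31/(160*(½ - ⅓))) = 1/(-31/(160*⅙)) = 1/(-31/160*6) = 1/(-93/80) = -80/93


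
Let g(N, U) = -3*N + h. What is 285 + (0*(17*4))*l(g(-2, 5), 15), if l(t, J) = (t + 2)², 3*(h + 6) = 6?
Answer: 285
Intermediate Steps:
h = -4 (h = -6 + (⅓)*6 = -6 + 2 = -4)
g(N, U) = -4 - 3*N (g(N, U) = -3*N - 4 = -4 - 3*N)
l(t, J) = (2 + t)²
285 + (0*(17*4))*l(g(-2, 5), 15) = 285 + (0*(17*4))*(2 + (-4 - 3*(-2)))² = 285 + (0*68)*(2 + (-4 + 6))² = 285 + 0*(2 + 2)² = 285 + 0*4² = 285 + 0*16 = 285 + 0 = 285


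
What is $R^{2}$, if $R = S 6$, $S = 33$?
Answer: $39204$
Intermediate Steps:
$R = 198$ ($R = 33 \cdot 6 = 198$)
$R^{2} = 198^{2} = 39204$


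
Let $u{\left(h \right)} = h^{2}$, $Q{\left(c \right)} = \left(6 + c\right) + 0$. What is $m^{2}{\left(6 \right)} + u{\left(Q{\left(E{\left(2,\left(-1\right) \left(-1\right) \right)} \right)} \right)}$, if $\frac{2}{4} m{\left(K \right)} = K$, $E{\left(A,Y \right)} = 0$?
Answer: $180$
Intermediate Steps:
$m{\left(K \right)} = 2 K$
$Q{\left(c \right)} = 6 + c$
$m^{2}{\left(6 \right)} + u{\left(Q{\left(E{\left(2,\left(-1\right) \left(-1\right) \right)} \right)} \right)} = \left(2 \cdot 6\right)^{2} + \left(6 + 0\right)^{2} = 12^{2} + 6^{2} = 144 + 36 = 180$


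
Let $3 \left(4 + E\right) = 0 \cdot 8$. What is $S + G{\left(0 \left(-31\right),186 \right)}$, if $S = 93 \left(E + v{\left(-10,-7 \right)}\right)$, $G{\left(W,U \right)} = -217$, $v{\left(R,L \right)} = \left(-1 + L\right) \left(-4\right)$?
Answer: $2387$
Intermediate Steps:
$v{\left(R,L \right)} = 4 - 4 L$
$E = -4$ ($E = -4 + \frac{0 \cdot 8}{3} = -4 + \frac{1}{3} \cdot 0 = -4 + 0 = -4$)
$S = 2604$ ($S = 93 \left(-4 + \left(4 - -28\right)\right) = 93 \left(-4 + \left(4 + 28\right)\right) = 93 \left(-4 + 32\right) = 93 \cdot 28 = 2604$)
$S + G{\left(0 \left(-31\right),186 \right)} = 2604 - 217 = 2387$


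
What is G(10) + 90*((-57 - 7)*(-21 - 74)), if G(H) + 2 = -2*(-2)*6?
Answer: 547222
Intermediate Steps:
G(H) = 22 (G(H) = -2 - 2*(-2)*6 = -2 + 4*6 = -2 + 24 = 22)
G(10) + 90*((-57 - 7)*(-21 - 74)) = 22 + 90*((-57 - 7)*(-21 - 74)) = 22 + 90*(-64*(-95)) = 22 + 90*6080 = 22 + 547200 = 547222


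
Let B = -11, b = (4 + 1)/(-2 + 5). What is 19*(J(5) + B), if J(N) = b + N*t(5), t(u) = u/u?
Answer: -247/3 ≈ -82.333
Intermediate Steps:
t(u) = 1
b = 5/3 ≈ 1.6667
J(N) = 5/3 + N (J(N) = 5/3 + N*1 = 5/3 + N)
19*(J(5) + B) = 19*((5/3 + 5) - 11) = 19*(20/3 - 11) = 19*(-13/3) = -247/3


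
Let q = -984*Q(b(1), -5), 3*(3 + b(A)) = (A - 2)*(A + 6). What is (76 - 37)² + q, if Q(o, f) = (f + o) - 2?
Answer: 13657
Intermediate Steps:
b(A) = -3 + (-2 + A)*(6 + A)/3 (b(A) = -3 + ((A - 2)*(A + 6))/3 = -3 + ((-2 + A)*(6 + A))/3 = -3 + (-2 + A)*(6 + A)/3)
Q(o, f) = -2 + f + o
q = 12136 (q = -984*(-2 - 5 + (-7 + (⅓)*1² + (4/3)*1)) = -984*(-2 - 5 + (-7 + (⅓)*1 + 4/3)) = -984*(-2 - 5 + (-7 + ⅓ + 4/3)) = -984*(-2 - 5 - 16/3) = -984*(-37/3) = 12136)
(76 - 37)² + q = (76 - 37)² + 12136 = 39² + 12136 = 1521 + 12136 = 13657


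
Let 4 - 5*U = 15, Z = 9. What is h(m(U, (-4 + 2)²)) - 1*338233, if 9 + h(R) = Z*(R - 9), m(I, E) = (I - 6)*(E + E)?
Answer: -1694567/5 ≈ -3.3891e+5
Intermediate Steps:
U = -11/5 (U = ⅘ - ⅕*15 = ⅘ - 3 = -11/5 ≈ -2.2000)
m(I, E) = 2*E*(-6 + I) (m(I, E) = (-6 + I)*(2*E) = 2*E*(-6 + I))
h(R) = -90 + 9*R (h(R) = -9 + 9*(R - 9) = -9 + 9*(-9 + R) = -9 + (-81 + 9*R) = -90 + 9*R)
h(m(U, (-4 + 2)²)) - 1*338233 = (-90 + 9*(2*(-4 + 2)²*(-6 - 11/5))) - 1*338233 = (-90 + 9*(2*(-2)²*(-41/5))) - 338233 = (-90 + 9*(2*4*(-41/5))) - 338233 = (-90 + 9*(-328/5)) - 338233 = (-90 - 2952/5) - 338233 = -3402/5 - 338233 = -1694567/5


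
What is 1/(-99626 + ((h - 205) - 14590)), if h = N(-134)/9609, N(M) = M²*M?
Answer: -9609/1101877493 ≈ -8.7206e-6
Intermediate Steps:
N(M) = M³
h = -2406104/9609 (h = (-134)³/9609 = -2406104*1/9609 = -2406104/9609 ≈ -250.40)
1/(-99626 + ((h - 205) - 14590)) = 1/(-99626 + ((-2406104/9609 - 205) - 14590)) = 1/(-99626 + (-4375949/9609 - 14590)) = 1/(-99626 - 144571259/9609) = 1/(-1101877493/9609) = -9609/1101877493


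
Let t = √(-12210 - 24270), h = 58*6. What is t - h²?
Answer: -121104 + 8*I*√570 ≈ -1.211e+5 + 191.0*I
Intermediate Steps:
h = 348
t = 8*I*√570 (t = √(-36480) = 8*I*√570 ≈ 191.0*I)
t - h² = 8*I*√570 - 1*348² = 8*I*√570 - 1*121104 = 8*I*√570 - 121104 = -121104 + 8*I*√570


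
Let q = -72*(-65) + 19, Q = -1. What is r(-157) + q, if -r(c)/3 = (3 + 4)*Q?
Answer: 4720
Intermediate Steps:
r(c) = 21 (r(c) = -3*(3 + 4)*(-1) = -21*(-1) = -3*(-7) = 21)
q = 4699 (q = 4680 + 19 = 4699)
r(-157) + q = 21 + 4699 = 4720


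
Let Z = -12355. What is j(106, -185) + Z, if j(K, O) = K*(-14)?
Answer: -13839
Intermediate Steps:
j(K, O) = -14*K
j(106, -185) + Z = -14*106 - 12355 = -1484 - 12355 = -13839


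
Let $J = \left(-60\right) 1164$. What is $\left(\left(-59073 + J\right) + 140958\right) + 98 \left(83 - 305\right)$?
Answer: $-9711$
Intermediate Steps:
$J = -69840$
$\left(\left(-59073 + J\right) + 140958\right) + 98 \left(83 - 305\right) = \left(\left(-59073 - 69840\right) + 140958\right) + 98 \left(83 - 305\right) = \left(-128913 + 140958\right) + 98 \left(-222\right) = 12045 - 21756 = -9711$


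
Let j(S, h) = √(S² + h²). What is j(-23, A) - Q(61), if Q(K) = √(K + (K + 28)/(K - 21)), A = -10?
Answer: √629 - 3*√2810/20 ≈ 17.128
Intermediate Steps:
Q(K) = √(K + (28 + K)/(-21 + K))
j(-23, A) - Q(61) = √((-23)² + (-10)²) - √((28 + 61 + 61*(-21 + 61))/(-21 + 61)) = √(529 + 100) - √((28 + 61 + 61*40)/40) = √629 - √((28 + 61 + 2440)/40) = √629 - √((1/40)*2529) = √629 - √(2529/40) = √629 - 3*√2810/20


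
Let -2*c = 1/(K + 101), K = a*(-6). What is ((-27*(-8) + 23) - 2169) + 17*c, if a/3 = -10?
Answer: -1084677/562 ≈ -1930.0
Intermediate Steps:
a = -30 (a = 3*(-10) = -30)
K = 180 (K = -30*(-6) = 180)
c = -1/562 (c = -1/(2*(180 + 101)) = -1/2/281 = -1/2*1/281 = -1/562 ≈ -0.0017794)
((-27*(-8) + 23) - 2169) + 17*c = ((-27*(-8) + 23) - 2169) + 17*(-1/562) = ((216 + 23) - 2169) - 17/562 = (239 - 2169) - 17/562 = -1930 - 17/562 = -1084677/562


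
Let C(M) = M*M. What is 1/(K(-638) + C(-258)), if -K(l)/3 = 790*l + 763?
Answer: 1/1576335 ≈ 6.3438e-7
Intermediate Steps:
K(l) = -2289 - 2370*l (K(l) = -3*(790*l + 763) = -3*(763 + 790*l) = -2289 - 2370*l)
C(M) = M²
1/(K(-638) + C(-258)) = 1/((-2289 - 2370*(-638)) + (-258)²) = 1/((-2289 + 1512060) + 66564) = 1/(1509771 + 66564) = 1/1576335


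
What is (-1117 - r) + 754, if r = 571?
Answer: -934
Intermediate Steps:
(-1117 - r) + 754 = (-1117 - 1*571) + 754 = (-1117 - 571) + 754 = -1688 + 754 = -934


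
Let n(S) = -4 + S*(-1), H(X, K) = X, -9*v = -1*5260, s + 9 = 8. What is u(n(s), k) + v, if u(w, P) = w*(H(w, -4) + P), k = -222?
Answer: 11335/9 ≈ 1259.4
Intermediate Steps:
s = -1 (s = -9 + 8 = -1)
v = 5260/9 (v = -(-1)*5260/9 = -⅑*(-5260) = 5260/9 ≈ 584.44)
n(S) = -4 - S
u(w, P) = w*(P + w) (u(w, P) = w*(w + P) = w*(P + w))
u(n(s), k) + v = (-4 - 1*(-1))*(-222 + (-4 - 1*(-1))) + 5260/9 = (-4 + 1)*(-222 + (-4 + 1)) + 5260/9 = -3*(-222 - 3) + 5260/9 = -3*(-225) + 5260/9 = 675 + 5260/9 = 11335/9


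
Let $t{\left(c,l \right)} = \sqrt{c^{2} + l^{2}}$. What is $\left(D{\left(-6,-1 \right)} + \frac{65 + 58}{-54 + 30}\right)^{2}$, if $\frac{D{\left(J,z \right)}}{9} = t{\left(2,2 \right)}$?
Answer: $\frac{43153}{64} - \frac{369 \sqrt{2}}{2} \approx 413.34$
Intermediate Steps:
$D{\left(J,z \right)} = 18 \sqrt{2}$ ($D{\left(J,z \right)} = 9 \sqrt{2^{2} + 2^{2}} = 9 \sqrt{4 + 4} = 9 \sqrt{8} = 9 \cdot 2 \sqrt{2} = 18 \sqrt{2}$)
$\left(D{\left(-6,-1 \right)} + \frac{65 + 58}{-54 + 30}\right)^{2} = \left(18 \sqrt{2} + \frac{65 + 58}{-54 + 30}\right)^{2} = \left(18 \sqrt{2} + \frac{123}{-24}\right)^{2} = \left(18 \sqrt{2} + 123 \left(- \frac{1}{24}\right)\right)^{2} = \left(18 \sqrt{2} - \frac{41}{8}\right)^{2} = \left(- \frac{41}{8} + 18 \sqrt{2}\right)^{2}$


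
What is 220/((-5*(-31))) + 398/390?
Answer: 14749/6045 ≈ 2.4399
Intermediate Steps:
220/((-5*(-31))) + 398/390 = 220/155 + 398*(1/390) = 220*(1/155) + 199/195 = 44/31 + 199/195 = 14749/6045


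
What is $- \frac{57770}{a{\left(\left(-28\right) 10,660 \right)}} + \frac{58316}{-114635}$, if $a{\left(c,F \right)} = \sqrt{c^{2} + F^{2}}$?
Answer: $- \frac{58316}{114635} - \frac{5777 \sqrt{1285}}{2570} \approx -81.088$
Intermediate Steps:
$a{\left(c,F \right)} = \sqrt{F^{2} + c^{2}}$
$- \frac{57770}{a{\left(\left(-28\right) 10,660 \right)}} + \frac{58316}{-114635} = - \frac{57770}{\sqrt{660^{2} + \left(\left(-28\right) 10\right)^{2}}} + \frac{58316}{-114635} = - \frac{57770}{\sqrt{435600 + \left(-280\right)^{2}}} + 58316 \left(- \frac{1}{114635}\right) = - \frac{57770}{\sqrt{435600 + 78400}} - \frac{58316}{114635} = - \frac{57770}{\sqrt{514000}} - \frac{58316}{114635} = - \frac{57770}{20 \sqrt{1285}} - \frac{58316}{114635} = - 57770 \frac{\sqrt{1285}}{25700} - \frac{58316}{114635} = - \frac{5777 \sqrt{1285}}{2570} - \frac{58316}{114635} = - \frac{58316}{114635} - \frac{5777 \sqrt{1285}}{2570}$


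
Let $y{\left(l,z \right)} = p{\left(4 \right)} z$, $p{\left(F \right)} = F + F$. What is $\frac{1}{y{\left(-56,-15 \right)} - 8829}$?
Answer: $- \frac{1}{8949} \approx -0.00011174$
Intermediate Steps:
$p{\left(F \right)} = 2 F$
$y{\left(l,z \right)} = 8 z$ ($y{\left(l,z \right)} = 2 \cdot 4 z = 8 z$)
$\frac{1}{y{\left(-56,-15 \right)} - 8829} = \frac{1}{8 \left(-15\right) - 8829} = \frac{1}{-120 - 8829} = \frac{1}{-8949} = - \frac{1}{8949}$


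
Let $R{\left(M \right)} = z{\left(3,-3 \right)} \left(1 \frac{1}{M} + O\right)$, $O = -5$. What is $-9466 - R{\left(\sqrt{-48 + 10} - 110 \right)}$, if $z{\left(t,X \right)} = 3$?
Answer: $- \frac{19119318}{2023} + \frac{i \sqrt{38}}{4046} \approx -9451.0 + 0.0015236 i$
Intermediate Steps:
$R{\left(M \right)} = -15 + \frac{3}{M}$ ($R{\left(M \right)} = 3 \left(1 \frac{1}{M} - 5\right) = 3 \left(\frac{1}{M} - 5\right) = 3 \left(-5 + \frac{1}{M}\right) = -15 + \frac{3}{M}$)
$-9466 - R{\left(\sqrt{-48 + 10} - 110 \right)} = -9466 - \left(-15 + \frac{3}{\sqrt{-48 + 10} - 110}\right) = -9466 - \left(-15 + \frac{3}{\sqrt{-38} - 110}\right) = -9466 - \left(-15 + \frac{3}{i \sqrt{38} - 110}\right) = -9466 - \left(-15 + \frac{3}{-110 + i \sqrt{38}}\right) = -9466 + \left(15 - \frac{3}{-110 + i \sqrt{38}}\right) = -9451 - \frac{3}{-110 + i \sqrt{38}}$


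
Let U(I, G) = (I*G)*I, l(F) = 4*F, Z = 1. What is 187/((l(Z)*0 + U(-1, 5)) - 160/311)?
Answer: 58157/1395 ≈ 41.690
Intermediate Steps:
U(I, G) = G*I² (U(I, G) = (G*I)*I = G*I²)
187/((l(Z)*0 + U(-1, 5)) - 160/311) = 187/(((4*1)*0 + 5*(-1)²) - 160/311) = 187/((4*0 + 5*1) - 160*1/311) = 187/((0 + 5) - 160/311) = 187/(5 - 160/311) = 187/(1395/311) = 187*(311/1395) = 58157/1395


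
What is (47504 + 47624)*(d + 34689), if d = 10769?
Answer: 4324328624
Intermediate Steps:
(47504 + 47624)*(d + 34689) = (47504 + 47624)*(10769 + 34689) = 95128*45458 = 4324328624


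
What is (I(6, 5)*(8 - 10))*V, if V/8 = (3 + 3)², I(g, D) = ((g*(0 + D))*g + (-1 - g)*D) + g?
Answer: -86976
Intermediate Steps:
I(g, D) = g + D*g² + D*(-1 - g) (I(g, D) = ((g*D)*g + D*(-1 - g)) + g = ((D*g)*g + D*(-1 - g)) + g = (D*g² + D*(-1 - g)) + g = g + D*g² + D*(-1 - g))
V = 288 (V = 8*(3 + 3)² = 8*6² = 8*36 = 288)
(I(6, 5)*(8 - 10))*V = ((6 - 1*5 + 5*6² - 1*5*6)*(8 - 10))*288 = ((6 - 5 + 5*36 - 30)*(-2))*288 = ((6 - 5 + 180 - 30)*(-2))*288 = (151*(-2))*288 = -302*288 = -86976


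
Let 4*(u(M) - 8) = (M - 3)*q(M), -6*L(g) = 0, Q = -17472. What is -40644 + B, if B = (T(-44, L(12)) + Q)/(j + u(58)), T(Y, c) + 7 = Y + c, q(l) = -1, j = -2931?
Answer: -477374976/11747 ≈ -40638.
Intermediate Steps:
L(g) = 0 (L(g) = -⅙*0 = 0)
u(M) = 35/4 - M/4 (u(M) = 8 + ((M - 3)*(-1))/4 = 8 + ((-3 + M)*(-1))/4 = 8 + (3 - M)/4 = 8 + (¾ - M/4) = 35/4 - M/4)
T(Y, c) = -7 + Y + c (T(Y, c) = -7 + (Y + c) = -7 + Y + c)
B = 70092/11747 (B = ((-7 - 44 + 0) - 17472)/(-2931 + (35/4 - ¼*58)) = (-51 - 17472)/(-2931 + (35/4 - 29/2)) = -17523/(-2931 - 23/4) = -17523/(-11747/4) = -17523*(-4/11747) = 70092/11747 ≈ 5.9668)
-40644 + B = -40644 + 70092/11747 = -477374976/11747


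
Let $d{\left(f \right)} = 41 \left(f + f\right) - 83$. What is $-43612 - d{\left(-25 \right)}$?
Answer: $-41479$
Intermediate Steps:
$d{\left(f \right)} = -83 + 82 f$ ($d{\left(f \right)} = 41 \cdot 2 f - 83 = 82 f - 83 = -83 + 82 f$)
$-43612 - d{\left(-25 \right)} = -43612 - \left(-83 + 82 \left(-25\right)\right) = -43612 - \left(-83 - 2050\right) = -43612 - -2133 = -43612 + 2133 = -41479$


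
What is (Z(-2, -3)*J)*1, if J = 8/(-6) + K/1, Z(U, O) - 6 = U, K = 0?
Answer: -16/3 ≈ -5.3333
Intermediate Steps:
Z(U, O) = 6 + U
J = -4/3 (J = 8/(-6) + 0/1 = 8*(-⅙) + 0*1 = -4/3 + 0 = -4/3 ≈ -1.3333)
(Z(-2, -3)*J)*1 = ((6 - 2)*(-4/3))*1 = (4*(-4/3))*1 = -16/3*1 = -16/3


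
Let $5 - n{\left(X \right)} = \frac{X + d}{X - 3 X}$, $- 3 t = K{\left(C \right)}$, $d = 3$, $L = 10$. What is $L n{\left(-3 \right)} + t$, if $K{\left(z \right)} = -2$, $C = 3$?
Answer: $\frac{152}{3} \approx 50.667$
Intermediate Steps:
$t = \frac{2}{3}$ ($t = \left(- \frac{1}{3}\right) \left(-2\right) = \frac{2}{3} \approx 0.66667$)
$n{\left(X \right)} = 5 + \frac{3 + X}{2 X}$ ($n{\left(X \right)} = 5 - \frac{X + 3}{X - 3 X} = 5 - \frac{3 + X}{\left(-2\right) X} = 5 - \left(3 + X\right) \left(- \frac{1}{2 X}\right) = 5 - - \frac{3 + X}{2 X} = 5 + \frac{3 + X}{2 X}$)
$L n{\left(-3 \right)} + t = 10 \frac{3 + 11 \left(-3\right)}{2 \left(-3\right)} + \frac{2}{3} = 10 \cdot \frac{1}{2} \left(- \frac{1}{3}\right) \left(3 - 33\right) + \frac{2}{3} = 10 \cdot \frac{1}{2} \left(- \frac{1}{3}\right) \left(-30\right) + \frac{2}{3} = 10 \cdot 5 + \frac{2}{3} = 50 + \frac{2}{3} = \frac{152}{3}$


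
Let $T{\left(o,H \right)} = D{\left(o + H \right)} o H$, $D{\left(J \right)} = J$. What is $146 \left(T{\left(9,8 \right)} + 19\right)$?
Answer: $181478$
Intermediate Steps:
$T{\left(o,H \right)} = H o \left(H + o\right)$ ($T{\left(o,H \right)} = \left(o + H\right) o H = \left(H + o\right) o H = o \left(H + o\right) H = H o \left(H + o\right)$)
$146 \left(T{\left(9,8 \right)} + 19\right) = 146 \left(8 \cdot 9 \left(8 + 9\right) + 19\right) = 146 \left(8 \cdot 9 \cdot 17 + 19\right) = 146 \left(1224 + 19\right) = 146 \cdot 1243 = 181478$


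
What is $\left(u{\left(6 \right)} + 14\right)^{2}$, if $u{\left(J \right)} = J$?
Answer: $400$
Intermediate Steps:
$\left(u{\left(6 \right)} + 14\right)^{2} = \left(6 + 14\right)^{2} = 20^{2} = 400$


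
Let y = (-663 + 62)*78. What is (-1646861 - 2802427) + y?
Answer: -4496166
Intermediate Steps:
y = -46878 (y = -601*78 = -46878)
(-1646861 - 2802427) + y = (-1646861 - 2802427) - 46878 = -4449288 - 46878 = -4496166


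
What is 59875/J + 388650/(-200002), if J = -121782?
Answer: -29652847025/12178321782 ≈ -2.4349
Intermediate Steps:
59875/J + 388650/(-200002) = 59875/(-121782) + 388650/(-200002) = 59875*(-1/121782) + 388650*(-1/200002) = -59875/121782 - 194325/100001 = -29652847025/12178321782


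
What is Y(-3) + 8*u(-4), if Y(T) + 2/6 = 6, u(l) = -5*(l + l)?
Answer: 977/3 ≈ 325.67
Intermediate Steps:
u(l) = -10*l
Y(T) = 17/3 (Y(T) = -1/3 + 6 = 17/3)
Y(-3) + 8*u(-4) = 17/3 + 8*(-10*(-4)) = 17/3 + 8*40 = 17/3 + 320 = 977/3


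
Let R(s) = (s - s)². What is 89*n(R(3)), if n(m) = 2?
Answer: 178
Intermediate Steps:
R(s) = 0 (R(s) = 0² = 0)
89*n(R(3)) = 89*2 = 178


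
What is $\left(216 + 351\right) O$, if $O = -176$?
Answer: $-99792$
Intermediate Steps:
$\left(216 + 351\right) O = \left(216 + 351\right) \left(-176\right) = 567 \left(-176\right) = -99792$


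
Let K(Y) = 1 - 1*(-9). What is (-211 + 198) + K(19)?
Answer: -3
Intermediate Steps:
K(Y) = 10 (K(Y) = 1 + 9 = 10)
(-211 + 198) + K(19) = (-211 + 198) + 10 = -13 + 10 = -3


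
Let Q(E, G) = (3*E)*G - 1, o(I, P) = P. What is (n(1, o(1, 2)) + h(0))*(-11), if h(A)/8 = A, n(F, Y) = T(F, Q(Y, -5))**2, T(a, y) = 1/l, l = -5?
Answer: -11/25 ≈ -0.44000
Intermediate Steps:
Q(E, G) = -1 + 3*E*G (Q(E, G) = 3*E*G - 1 = -1 + 3*E*G)
T(a, y) = -1/5 (T(a, y) = 1/(-5) = -1/5)
n(F, Y) = 1/25 (n(F, Y) = (-1/5)**2 = 1/25)
h(A) = 8*A
(n(1, o(1, 2)) + h(0))*(-11) = (1/25 + 8*0)*(-11) = (1/25 + 0)*(-11) = (1/25)*(-11) = -11/25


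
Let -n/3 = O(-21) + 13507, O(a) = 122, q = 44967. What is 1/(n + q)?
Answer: 1/4080 ≈ 0.00024510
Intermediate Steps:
n = -40887 (n = -3*(122 + 13507) = -3*13629 = -40887)
1/(n + q) = 1/(-40887 + 44967) = 1/4080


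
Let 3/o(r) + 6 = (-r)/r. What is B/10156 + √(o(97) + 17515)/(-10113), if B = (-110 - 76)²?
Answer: 8649/2539 - √858214/70791 ≈ 3.3934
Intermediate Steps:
o(r) = -3/7 (o(r) = 3/(-6 + (-r)/r) = 3/(-6 - 1) = 3/(-7) = 3*(-⅐) = -3/7)
B = 34596 (B = (-186)² = 34596)
B/10156 + √(o(97) + 17515)/(-10113) = 34596/10156 + √(-3/7 + 17515)/(-10113) = 34596*(1/10156) + √(122602/7)*(-1/10113) = 8649/2539 + (√858214/7)*(-1/10113) = 8649/2539 - √858214/70791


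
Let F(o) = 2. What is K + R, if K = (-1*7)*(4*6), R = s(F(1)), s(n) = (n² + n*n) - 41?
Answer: -201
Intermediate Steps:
s(n) = -41 + 2*n² (s(n) = (n² + n²) - 41 = 2*n² - 41 = -41 + 2*n²)
R = -33 (R = -41 + 2*2² = -41 + 2*4 = -41 + 8 = -33)
K = -168 (K = -7*24 = -168)
K + R = -168 - 33 = -201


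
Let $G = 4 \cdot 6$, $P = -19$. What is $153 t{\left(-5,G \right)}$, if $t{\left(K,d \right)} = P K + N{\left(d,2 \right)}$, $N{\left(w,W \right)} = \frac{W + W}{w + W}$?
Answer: $\frac{189261}{13} \approx 14559.0$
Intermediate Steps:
$N{\left(w,W \right)} = \frac{2 W}{W + w}$
$G = 24$
$t{\left(K,d \right)} = - 19 K + \frac{4}{2 + d}$ ($t{\left(K,d \right)} = - 19 K + 2 \cdot 2 \frac{1}{2 + d} = - 19 K + \frac{4}{2 + d}$)
$153 t{\left(-5,G \right)} = 153 \frac{4 - - 95 \left(2 + 24\right)}{2 + 24} = 153 \frac{4 - \left(-95\right) 26}{26} = 153 \frac{4 + 2470}{26} = 153 \cdot \frac{1}{26} \cdot 2474 = 153 \cdot \frac{1237}{13} = \frac{189261}{13}$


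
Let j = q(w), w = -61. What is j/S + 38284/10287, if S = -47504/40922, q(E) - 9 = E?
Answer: 2963600383/61084206 ≈ 48.517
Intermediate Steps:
q(E) = 9 + E
S = -23752/20461 (S = -47504*1/40922 = -23752/20461 ≈ -1.1608)
j = -52 (j = 9 - 61 = -52)
j/S + 38284/10287 = -52/(-23752/20461) + 38284/10287 = -52*(-20461/23752) + 38284*(1/10287) = 265993/5938 + 38284/10287 = 2963600383/61084206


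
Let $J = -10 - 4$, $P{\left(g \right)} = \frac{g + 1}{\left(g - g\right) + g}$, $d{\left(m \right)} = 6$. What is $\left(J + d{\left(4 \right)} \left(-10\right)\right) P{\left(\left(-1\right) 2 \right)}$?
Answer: $-37$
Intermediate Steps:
$P{\left(g \right)} = \frac{1 + g}{g}$ ($P{\left(g \right)} = \frac{1 + g}{0 + g} = \frac{1 + g}{g}$)
$J = -14$ ($J = -10 - 4 = -14$)
$\left(J + d{\left(4 \right)} \left(-10\right)\right) P{\left(\left(-1\right) 2 \right)} = \left(-14 + 6 \left(-10\right)\right) \frac{1 - 2}{\left(-1\right) 2} = \left(-14 - 60\right) \frac{1 - 2}{-2} = - 74 \left(\left(- \frac{1}{2}\right) \left(-1\right)\right) = \left(-74\right) \frac{1}{2} = -37$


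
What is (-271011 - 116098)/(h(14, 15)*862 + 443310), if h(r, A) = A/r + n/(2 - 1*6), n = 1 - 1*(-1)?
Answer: -2709763/3106618 ≈ -0.87226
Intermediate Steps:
n = 2 (n = 1 + 1 = 2)
h(r, A) = -1/2 + A/r (h(r, A) = A/r + 2/(2 - 1*6) = A/r + 2/(2 - 6) = A/r + 2/(-4) = A/r + 2*(-1/4) = A/r - 1/2 = -1/2 + A/r)
(-271011 - 116098)/(h(14, 15)*862 + 443310) = (-271011 - 116098)/(((15 - 1/2*14)/14)*862 + 443310) = -387109/(((15 - 7)/14)*862 + 443310) = -387109/(((1/14)*8)*862 + 443310) = -387109/((4/7)*862 + 443310) = -387109/(3448/7 + 443310) = -387109/3106618/7 = -387109*7/3106618 = -2709763/3106618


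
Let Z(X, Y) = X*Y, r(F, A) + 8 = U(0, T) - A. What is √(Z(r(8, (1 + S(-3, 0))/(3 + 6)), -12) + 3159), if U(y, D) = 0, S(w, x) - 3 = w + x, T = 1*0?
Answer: √29307/3 ≈ 57.064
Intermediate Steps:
T = 0
S(w, x) = 3 + w + x (S(w, x) = 3 + (w + x) = 3 + w + x)
r(F, A) = -8 - A (r(F, A) = -8 + (0 - A) = -8 - A)
√(Z(r(8, (1 + S(-3, 0))/(3 + 6)), -12) + 3159) = √((-8 - (1 + (3 - 3 + 0))/(3 + 6))*(-12) + 3159) = √((-8 - (1 + 0)/9)*(-12) + 3159) = √((-8 - 1/9)*(-12) + 3159) = √((-8 - 1*⅑)*(-12) + 3159) = √((-8 - ⅑)*(-12) + 3159) = √(-73/9*(-12) + 3159) = √(292/3 + 3159) = √(9769/3) = √29307/3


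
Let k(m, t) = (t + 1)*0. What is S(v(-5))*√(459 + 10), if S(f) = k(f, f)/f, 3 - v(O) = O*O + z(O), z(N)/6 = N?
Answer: 0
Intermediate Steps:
z(N) = 6*N
v(O) = 3 - O² - 6*O (v(O) = 3 - (O*O + 6*O) = 3 - (O² + 6*O) = 3 + (-O² - 6*O) = 3 - O² - 6*O)
k(m, t) = 0 (k(m, t) = (1 + t)*0 = 0)
S(f) = 0 (S(f) = 0/f = 0)
S(v(-5))*√(459 + 10) = 0*√(459 + 10) = 0*√469 = 0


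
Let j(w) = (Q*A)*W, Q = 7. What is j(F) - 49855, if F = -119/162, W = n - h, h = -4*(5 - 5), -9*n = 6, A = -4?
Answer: -149509/3 ≈ -49836.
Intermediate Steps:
n = -2/3 (n = -1/9*6 = -2/3 ≈ -0.66667)
h = 0 (h = -4*0 = 0)
W = -2/3 (W = -2/3 - 1*0 = -2/3 + 0 = -2/3 ≈ -0.66667)
F = -119/162 (F = -119*1/162 = -119/162 ≈ -0.73457)
j(w) = 56/3 (j(w) = (7*(-4))*(-2/3) = -28*(-2/3) = 56/3)
j(F) - 49855 = 56/3 - 49855 = -149509/3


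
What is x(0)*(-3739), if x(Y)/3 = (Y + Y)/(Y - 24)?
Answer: 0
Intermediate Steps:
x(Y) = 6*Y/(-24 + Y) (x(Y) = 3*((Y + Y)/(Y - 24)) = 3*((2*Y)/(-24 + Y)) = 3*(2*Y/(-24 + Y)) = 6*Y/(-24 + Y))
x(0)*(-3739) = (6*0/(-24 + 0))*(-3739) = (6*0/(-24))*(-3739) = (6*0*(-1/24))*(-3739) = 0*(-3739) = 0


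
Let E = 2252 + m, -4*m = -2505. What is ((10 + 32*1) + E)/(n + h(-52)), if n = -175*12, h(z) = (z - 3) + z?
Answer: -11681/8828 ≈ -1.3232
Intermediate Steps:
h(z) = -3 + 2*z (h(z) = (-3 + z) + z = -3 + 2*z)
m = 2505/4 (m = -¼*(-2505) = 2505/4 ≈ 626.25)
E = 11513/4 (E = 2252 + 2505/4 = 11513/4 ≈ 2878.3)
n = -2100
((10 + 32*1) + E)/(n + h(-52)) = ((10 + 32*1) + 11513/4)/(-2100 + (-3 + 2*(-52))) = ((10 + 32) + 11513/4)/(-2100 + (-3 - 104)) = (42 + 11513/4)/(-2100 - 107) = (11681/4)/(-2207) = (11681/4)*(-1/2207) = -11681/8828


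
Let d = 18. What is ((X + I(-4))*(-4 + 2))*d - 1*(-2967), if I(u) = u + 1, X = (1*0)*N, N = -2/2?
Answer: 3075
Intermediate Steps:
N = -1 (N = -2*½ = -1)
X = 0 (X = (1*0)*(-1) = 0*(-1) = 0)
I(u) = 1 + u
((X + I(-4))*(-4 + 2))*d - 1*(-2967) = ((0 + (1 - 4))*(-4 + 2))*18 - 1*(-2967) = ((0 - 3)*(-2))*18 + 2967 = -3*(-2)*18 + 2967 = 6*18 + 2967 = 108 + 2967 = 3075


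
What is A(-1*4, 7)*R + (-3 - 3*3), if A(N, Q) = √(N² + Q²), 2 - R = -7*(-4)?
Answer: -12 - 26*√65 ≈ -221.62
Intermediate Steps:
R = -26 (R = 2 - (-7)*(-4) = 2 - 1*28 = 2 - 28 = -26)
A(-1*4, 7)*R + (-3 - 3*3) = √((-1*4)² + 7²)*(-26) + (-3 - 3*3) = √((-4)² + 49)*(-26) + (-3 - 9) = √(16 + 49)*(-26) - 12 = √65*(-26) - 12 = -26*√65 - 12 = -12 - 26*√65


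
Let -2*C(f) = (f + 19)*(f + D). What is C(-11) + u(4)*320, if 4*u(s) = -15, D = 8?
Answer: -1188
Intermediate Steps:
u(s) = -15/4 (u(s) = (¼)*(-15) = -15/4)
C(f) = -(8 + f)*(19 + f)/2 (C(f) = -(f + 19)*(f + 8)/2 = -(19 + f)*(8 + f)/2 = -(8 + f)*(19 + f)/2)
C(-11) + u(4)*320 = (-76 - 27/2*(-11) - ½*(-11)²) - 15/4*320 = (-76 + 297/2 - ½*121) - 1200 = (-76 + 297/2 - 121/2) - 1200 = 12 - 1200 = -1188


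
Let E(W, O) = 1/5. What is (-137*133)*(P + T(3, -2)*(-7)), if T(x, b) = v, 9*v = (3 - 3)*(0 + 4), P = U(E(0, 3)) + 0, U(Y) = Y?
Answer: -18221/5 ≈ -3644.2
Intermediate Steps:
E(W, O) = ⅕
P = ⅕ (P = ⅕ + 0 = ⅕ ≈ 0.20000)
v = 0 (v = ((3 - 3)*(0 + 4))/9 = (0*4)/9 = (⅑)*0 = 0)
T(x, b) = 0
(-137*133)*(P + T(3, -2)*(-7)) = (-137*133)*(⅕ + 0*(-7)) = -18221*(⅕ + 0) = -18221*⅕ = -18221/5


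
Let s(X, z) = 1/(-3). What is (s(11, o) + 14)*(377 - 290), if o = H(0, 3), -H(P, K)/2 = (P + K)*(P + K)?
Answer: 1189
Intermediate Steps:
H(P, K) = -2*(K + P)**2 (H(P, K) = -2*(P + K)*(P + K) = -2*(K + P)*(K + P) = -2*(K + P)**2)
o = -18 (o = -2*(3 + 0)**2 = -2*3**2 = -2*9 = -18)
s(X, z) = -1/3
(s(11, o) + 14)*(377 - 290) = (-1/3 + 14)*(377 - 290) = (41/3)*87 = 1189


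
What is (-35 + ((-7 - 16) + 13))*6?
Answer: -270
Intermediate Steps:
(-35 + ((-7 - 16) + 13))*6 = (-35 + (-23 + 13))*6 = (-35 - 10)*6 = -45*6 = -270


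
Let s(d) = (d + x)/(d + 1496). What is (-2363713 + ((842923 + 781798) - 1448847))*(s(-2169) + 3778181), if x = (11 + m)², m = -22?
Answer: -5563057302292379/673 ≈ -8.2661e+12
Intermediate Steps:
x = 121 (x = (11 - 22)² = (-11)² = 121)
s(d) = (121 + d)/(1496 + d) (s(d) = (d + 121)/(d + 1496) = (121 + d)/(1496 + d))
(-2363713 + ((842923 + 781798) - 1448847))*(s(-2169) + 3778181) = (-2363713 + ((842923 + 781798) - 1448847))*((121 - 2169)/(1496 - 2169) + 3778181) = (-2363713 + (1624721 - 1448847))*(-2048/(-673) + 3778181) = (-2363713 + 175874)*(-1/673*(-2048) + 3778181) = -2187839*(2048/673 + 3778181) = -2187839*2542717861/673 = -5563057302292379/673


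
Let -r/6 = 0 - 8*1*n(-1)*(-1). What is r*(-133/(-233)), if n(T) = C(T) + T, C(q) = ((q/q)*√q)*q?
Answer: 6384/233 + 6384*I/233 ≈ 27.399 + 27.399*I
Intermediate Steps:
C(q) = q^(3/2) (C(q) = (1*√q)*q = √q*q = q^(3/2))
n(T) = T + T^(3/2) (n(T) = T^(3/2) + T = T + T^(3/2))
r = 48 + 48*I (r = -6*(0 - 8*1*(-1 + (-1)^(3/2))*(-1)) = -6*(0 - 8*1*(-1 - I)*(-1)) = -6*(0 - 8*(-1 - I)*(-1)) = -6*(0 - 8*(1 + I)) = -6*(0 + (-8 - 8*I)) = -6*(-8 - 8*I) = 48 + 48*I ≈ 48.0 + 48.0*I)
r*(-133/(-233)) = (48 + 48*I)*(-133/(-233)) = (48 + 48*I)*(-133*(-1/233)) = (48 + 48*I)*(133/233) = 6384/233 + 6384*I/233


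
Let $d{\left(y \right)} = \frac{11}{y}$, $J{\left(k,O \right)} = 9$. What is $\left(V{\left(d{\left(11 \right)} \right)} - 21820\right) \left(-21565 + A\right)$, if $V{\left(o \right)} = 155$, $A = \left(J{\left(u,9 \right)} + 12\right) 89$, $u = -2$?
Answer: $426713840$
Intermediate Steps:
$A = 1869$ ($A = \left(9 + 12\right) 89 = 21 \cdot 89 = 1869$)
$\left(V{\left(d{\left(11 \right)} \right)} - 21820\right) \left(-21565 + A\right) = \left(155 - 21820\right) \left(-21565 + 1869\right) = \left(-21665\right) \left(-19696\right) = 426713840$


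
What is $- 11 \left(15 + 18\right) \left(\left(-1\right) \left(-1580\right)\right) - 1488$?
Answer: $-575028$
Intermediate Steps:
$- 11 \left(15 + 18\right) \left(\left(-1\right) \left(-1580\right)\right) - 1488 = \left(-11\right) 33 \cdot 1580 - 1488 = \left(-363\right) 1580 - 1488 = -573540 - 1488 = -575028$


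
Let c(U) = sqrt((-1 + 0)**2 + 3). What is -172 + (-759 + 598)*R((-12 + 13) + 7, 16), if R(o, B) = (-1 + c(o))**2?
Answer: -333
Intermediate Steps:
c(U) = 2 (c(U) = sqrt((-1)**2 + 3) = sqrt(1 + 3) = sqrt(4) = 2)
R(o, B) = 1 (R(o, B) = (-1 + 2)**2 = 1**2 = 1)
-172 + (-759 + 598)*R((-12 + 13) + 7, 16) = -172 + (-759 + 598)*1 = -172 - 161*1 = -172 - 161 = -333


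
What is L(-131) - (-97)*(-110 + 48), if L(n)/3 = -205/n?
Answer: -787219/131 ≈ -6009.3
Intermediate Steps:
L(n) = -615/n (L(n) = 3*(-205/n) = -615/n)
L(-131) - (-97)*(-110 + 48) = -615/(-131) - (-97)*(-110 + 48) = -615*(-1/131) - (-97)*(-62) = 615/131 - 1*6014 = 615/131 - 6014 = -787219/131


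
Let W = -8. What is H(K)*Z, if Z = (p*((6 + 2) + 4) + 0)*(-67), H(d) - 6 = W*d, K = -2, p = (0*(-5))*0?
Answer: 0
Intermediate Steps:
p = 0 (p = 0*0 = 0)
H(d) = 6 - 8*d
Z = 0 (Z = (0*((6 + 2) + 4) + 0)*(-67) = (0*(8 + 4) + 0)*(-67) = (0*12 + 0)*(-67) = (0 + 0)*(-67) = 0*(-67) = 0)
H(K)*Z = (6 - 8*(-2))*0 = (6 + 16)*0 = 22*0 = 0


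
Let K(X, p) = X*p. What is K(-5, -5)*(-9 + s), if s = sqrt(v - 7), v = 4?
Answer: -225 + 25*I*sqrt(3) ≈ -225.0 + 43.301*I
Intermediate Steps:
s = I*sqrt(3) (s = sqrt(4 - 7) = sqrt(-3) = I*sqrt(3) ≈ 1.732*I)
K(-5, -5)*(-9 + s) = (-5*(-5))*(-9 + I*sqrt(3)) = 25*(-9 + I*sqrt(3)) = -225 + 25*I*sqrt(3)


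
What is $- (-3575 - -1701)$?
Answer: $1874$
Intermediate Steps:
$- (-3575 - -1701) = - (-3575 + 1701) = \left(-1\right) \left(-1874\right) = 1874$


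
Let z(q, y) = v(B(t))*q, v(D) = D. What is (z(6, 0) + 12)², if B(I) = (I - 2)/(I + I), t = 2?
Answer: 144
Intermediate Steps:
B(I) = (-2 + I)/(2*I) (B(I) = (-2 + I)/((2*I)) = (-2 + I)*(1/(2*I)) = (-2 + I)/(2*I))
z(q, y) = 0 (z(q, y) = ((½)*(-2 + 2)/2)*q = ((½)*(½)*0)*q = 0*q = 0)
(z(6, 0) + 12)² = (0 + 12)² = 12² = 144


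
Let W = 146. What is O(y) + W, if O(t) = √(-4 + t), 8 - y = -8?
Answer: 146 + 2*√3 ≈ 149.46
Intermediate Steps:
y = 16 (y = 8 - 1*(-8) = 8 + 8 = 16)
O(y) + W = √(-4 + 16) + 146 = √12 + 146 = 2*√3 + 146 = 146 + 2*√3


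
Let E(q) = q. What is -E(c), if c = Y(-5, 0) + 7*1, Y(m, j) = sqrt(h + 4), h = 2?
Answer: -7 - sqrt(6) ≈ -9.4495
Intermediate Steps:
Y(m, j) = sqrt(6) (Y(m, j) = sqrt(2 + 4) = sqrt(6))
c = 7 + sqrt(6) (c = sqrt(6) + 7*1 = sqrt(6) + 7 = 7 + sqrt(6) ≈ 9.4495)
-E(c) = -(7 + sqrt(6)) = -7 - sqrt(6)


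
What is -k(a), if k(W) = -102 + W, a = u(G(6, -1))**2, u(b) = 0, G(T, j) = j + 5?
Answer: 102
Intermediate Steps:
G(T, j) = 5 + j
a = 0 (a = 0**2 = 0)
-k(a) = -(-102 + 0) = -1*(-102) = 102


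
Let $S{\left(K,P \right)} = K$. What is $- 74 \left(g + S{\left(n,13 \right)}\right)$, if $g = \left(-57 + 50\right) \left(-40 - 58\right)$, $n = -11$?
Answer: $-49950$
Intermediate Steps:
$g = 686$ ($g = \left(-7\right) \left(-98\right) = 686$)
$- 74 \left(g + S{\left(n,13 \right)}\right) = - 74 \left(686 - 11\right) = \left(-74\right) 675 = -49950$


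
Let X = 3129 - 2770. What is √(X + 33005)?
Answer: 2*√8341 ≈ 182.66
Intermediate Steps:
X = 359
√(X + 33005) = √(359 + 33005) = √33364 = 2*√8341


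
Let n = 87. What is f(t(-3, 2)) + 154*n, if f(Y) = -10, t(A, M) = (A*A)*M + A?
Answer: 13388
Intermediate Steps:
t(A, M) = A + M*A² (t(A, M) = A²*M + A = M*A² + A = A + M*A²)
f(t(-3, 2)) + 154*n = -10 + 154*87 = -10 + 13398 = 13388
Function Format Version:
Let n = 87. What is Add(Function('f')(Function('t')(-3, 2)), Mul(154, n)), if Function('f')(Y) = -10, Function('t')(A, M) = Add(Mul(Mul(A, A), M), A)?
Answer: 13388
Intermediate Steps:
Function('t')(A, M) = Add(A, Mul(M, Pow(A, 2))) (Function('t')(A, M) = Add(Mul(Pow(A, 2), M), A) = Add(Mul(M, Pow(A, 2)), A) = Add(A, Mul(M, Pow(A, 2))))
Add(Function('f')(Function('t')(-3, 2)), Mul(154, n)) = Add(-10, Mul(154, 87)) = Add(-10, 13398) = 13388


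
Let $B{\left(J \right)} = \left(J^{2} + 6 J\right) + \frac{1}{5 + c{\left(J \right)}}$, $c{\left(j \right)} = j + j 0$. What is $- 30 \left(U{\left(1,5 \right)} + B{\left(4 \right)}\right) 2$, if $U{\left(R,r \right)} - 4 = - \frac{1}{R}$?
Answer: $- \frac{7760}{3} \approx -2586.7$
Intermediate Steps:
$U{\left(R,r \right)} = 4 - \frac{1}{R}$
$c{\left(j \right)} = j$ ($c{\left(j \right)} = j + 0 = j$)
$B{\left(J \right)} = J^{2} + \frac{1}{5 + J} + 6 J$ ($B{\left(J \right)} = \left(J^{2} + 6 J\right) + \frac{1}{5 + J} = J^{2} + \frac{1}{5 + J} + 6 J$)
$- 30 \left(U{\left(1,5 \right)} + B{\left(4 \right)}\right) 2 = - 30 \left(\left(4 - 1^{-1}\right) + \frac{1 + 4^{3} + 11 \cdot 4^{2} + 30 \cdot 4}{5 + 4}\right) 2 = - 30 \left(\left(4 - 1\right) + \frac{1 + 64 + 11 \cdot 16 + 120}{9}\right) 2 = - 30 \left(\left(4 - 1\right) + \frac{1 + 64 + 176 + 120}{9}\right) 2 = - 30 \left(3 + \frac{1}{9} \cdot 361\right) 2 = - 30 \left(3 + \frac{361}{9}\right) 2 = - 30 \cdot \frac{388}{9} \cdot 2 = \left(-30\right) \frac{776}{9} = - \frac{7760}{3}$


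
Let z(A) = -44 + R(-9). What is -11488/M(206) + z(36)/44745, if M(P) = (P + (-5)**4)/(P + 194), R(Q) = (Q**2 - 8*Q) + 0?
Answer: -68537377807/12394365 ≈ -5529.7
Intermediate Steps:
R(Q) = Q**2 - 8*Q
z(A) = 109 (z(A) = -44 - 9*(-8 - 9) = -44 - 9*(-17) = -44 + 153 = 109)
M(P) = (625 + P)/(194 + P) (M(P) = (P + 625)/(194 + P) = (625 + P)/(194 + P))
-11488/M(206) + z(36)/44745 = -11488*(194 + 206)/(625 + 206) + 109/44745 = -11488/(831/400) + 109*(1/44745) = -11488/((1/400)*831) + 109/44745 = -11488/831/400 + 109/44745 = -11488*400/831 + 109/44745 = -4595200/831 + 109/44745 = -68537377807/12394365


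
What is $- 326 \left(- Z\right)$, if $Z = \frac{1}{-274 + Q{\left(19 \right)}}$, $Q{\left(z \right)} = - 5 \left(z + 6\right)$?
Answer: $- \frac{326}{399} \approx -0.81704$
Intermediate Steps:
$Q{\left(z \right)} = -30 - 5 z$ ($Q{\left(z \right)} = - 5 \left(6 + z\right) = -30 - 5 z$)
$Z = - \frac{1}{399}$ ($Z = \frac{1}{-274 - 125} = \frac{1}{-399} = - \frac{1}{399} \approx -0.0025063$)
$- 326 \left(- Z\right) = - 326 \left(\left(-1\right) \left(- \frac{1}{399}\right)\right) = \left(-326\right) \frac{1}{399} = - \frac{326}{399}$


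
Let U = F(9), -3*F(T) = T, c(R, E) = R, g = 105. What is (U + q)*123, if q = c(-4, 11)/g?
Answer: -13079/35 ≈ -373.69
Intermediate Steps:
F(T) = -T/3
U = -3 (U = -⅓*9 = -3)
q = -4/105 ≈ -0.038095
(U + q)*123 = (-3 - 4/105)*123 = -319/105*123 = -13079/35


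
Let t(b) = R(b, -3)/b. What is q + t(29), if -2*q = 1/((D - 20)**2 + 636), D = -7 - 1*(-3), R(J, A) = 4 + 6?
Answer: 24211/70296 ≈ 0.34442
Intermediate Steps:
R(J, A) = 10
D = -4 (D = -7 + 3 = -4)
t(b) = 10/b
q = -1/2424 (q = -1/(2*((-4 - 20)**2 + 636)) = -1/(2*((-24)**2 + 636)) = -1/(2*(576 + 636)) = -1/2/1212 = -1/2*1/1212 = -1/2424 ≈ -0.00041254)
q + t(29) = -1/2424 + 10/29 = 24211/70296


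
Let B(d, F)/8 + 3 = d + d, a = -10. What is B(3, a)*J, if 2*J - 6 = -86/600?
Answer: 1757/25 ≈ 70.280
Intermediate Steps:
J = 1757/600 (J = 3 + (-86/600)/2 = 3 + (-86*1/600)/2 = 3 + (1/2)*(-43/300) = 3 - 43/600 = 1757/600 ≈ 2.9283)
B(d, F) = -24 + 16*d (B(d, F) = -24 + 8*(d + d) = -24 + 8*(2*d) = -24 + 16*d)
B(3, a)*J = (-24 + 16*3)*(1757/600) = (-24 + 48)*(1757/600) = 24*(1757/600) = 1757/25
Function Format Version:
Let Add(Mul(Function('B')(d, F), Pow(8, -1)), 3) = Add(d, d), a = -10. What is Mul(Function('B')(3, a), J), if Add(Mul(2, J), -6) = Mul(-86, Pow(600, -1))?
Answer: Rational(1757, 25) ≈ 70.280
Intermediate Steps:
J = Rational(1757, 600) (J = Add(3, Mul(Rational(1, 2), Mul(-86, Pow(600, -1)))) = Add(3, Mul(Rational(1, 2), Mul(-86, Rational(1, 600)))) = Add(3, Mul(Rational(1, 2), Rational(-43, 300))) = Add(3, Rational(-43, 600)) = Rational(1757, 600) ≈ 2.9283)
Function('B')(d, F) = Add(-24, Mul(16, d)) (Function('B')(d, F) = Add(-24, Mul(8, Add(d, d))) = Add(-24, Mul(8, Mul(2, d))) = Add(-24, Mul(16, d)))
Mul(Function('B')(3, a), J) = Mul(Add(-24, Mul(16, 3)), Rational(1757, 600)) = Mul(Add(-24, 48), Rational(1757, 600)) = Mul(24, Rational(1757, 600)) = Rational(1757, 25)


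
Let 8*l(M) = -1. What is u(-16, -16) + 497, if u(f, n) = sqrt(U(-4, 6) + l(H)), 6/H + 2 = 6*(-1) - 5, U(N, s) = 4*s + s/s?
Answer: 497 + sqrt(398)/4 ≈ 501.99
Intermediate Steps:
U(N, s) = 1 + 4*s (U(N, s) = 4*s + 1 = 1 + 4*s)
H = -6/13 (H = 6/(-2 + (6*(-1) - 5)) = 6/(-2 + (-6 - 5)) = 6/(-2 - 11) = 6/(-13) = 6*(-1/13) = -6/13 ≈ -0.46154)
l(M) = -1/8 (l(M) = (1/8)*(-1) = -1/8)
u(f, n) = sqrt(398)/4 (u(f, n) = sqrt((1 + 4*6) - 1/8) = sqrt((1 + 24) - 1/8) = sqrt(25 - 1/8) = sqrt(199/8) = sqrt(398)/4)
u(-16, -16) + 497 = sqrt(398)/4 + 497 = 497 + sqrt(398)/4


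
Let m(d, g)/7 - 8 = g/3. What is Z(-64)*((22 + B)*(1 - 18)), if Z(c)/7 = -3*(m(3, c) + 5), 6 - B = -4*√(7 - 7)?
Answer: -882980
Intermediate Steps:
m(d, g) = 56 + 7*g/3 (m(d, g) = 56 + 7*(g/3) = 56 + 7*g/3)
B = 6 (B = 6 - (-4)*√(7 - 7) = 6 - (-4)*√0 = 6 - (-4)*0 = 6 - 1*0 = 6 + 0 = 6)
Z(c) = -1281 - 49*c (Z(c) = 7*(-3*((56 + 7*c/3) + 5)) = 7*(-3*(61 + 7*c/3)) = 7*(-183 - 7*c) = -1281 - 49*c)
Z(-64)*((22 + B)*(1 - 18)) = (-1281 - 49*(-64))*((22 + 6)*(1 - 18)) = (-1281 + 3136)*(28*(-17)) = 1855*(-476) = -882980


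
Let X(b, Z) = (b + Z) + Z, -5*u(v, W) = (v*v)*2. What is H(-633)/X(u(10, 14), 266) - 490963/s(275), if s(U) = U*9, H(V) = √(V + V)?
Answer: -44633/225 + I*√1266/492 ≈ -198.37 + 0.072319*I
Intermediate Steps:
u(v, W) = -2*v²/5 (u(v, W) = -v*v*2/5 = -v²*2/5 = -2*v²/5)
H(V) = √2*√V (H(V) = √(2*V) = √2*√V)
s(U) = 9*U
X(b, Z) = b + 2*Z (X(b, Z) = (Z + b) + Z = b + 2*Z)
H(-633)/X(u(10, 14), 266) - 490963/s(275) = (√2*√(-633))/(-⅖*10² + 2*266) - 490963/(9*275) = (√2*(I*√633))/(-⅖*100 + 532) - 490963/2475 = (I*√1266)/(-40 + 532) - 490963*1/2475 = (I*√1266)/492 - 44633/225 = (I*√1266)*(1/492) - 44633/225 = I*√1266/492 - 44633/225 = -44633/225 + I*√1266/492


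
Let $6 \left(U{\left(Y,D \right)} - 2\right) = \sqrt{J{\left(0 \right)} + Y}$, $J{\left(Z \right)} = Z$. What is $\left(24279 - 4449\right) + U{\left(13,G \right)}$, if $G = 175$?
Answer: $19832 + \frac{\sqrt{13}}{6} \approx 19833.0$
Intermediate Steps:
$U{\left(Y,D \right)} = 2 + \frac{\sqrt{Y}}{6}$ ($U{\left(Y,D \right)} = 2 + \frac{\sqrt{0 + Y}}{6} = 2 + \frac{\sqrt{Y}}{6}$)
$\left(24279 - 4449\right) + U{\left(13,G \right)} = \left(24279 - 4449\right) + \left(2 + \frac{\sqrt{13}}{6}\right) = 19830 + \left(2 + \frac{\sqrt{13}}{6}\right) = 19832 + \frac{\sqrt{13}}{6}$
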